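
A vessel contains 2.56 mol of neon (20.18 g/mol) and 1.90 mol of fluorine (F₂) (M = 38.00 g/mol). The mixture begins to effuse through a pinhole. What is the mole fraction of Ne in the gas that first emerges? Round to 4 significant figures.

Each component's effusion rate ∝ (its partial pressure)·(1/√M) ∝ n_i/√M_i.
So x_Ne in the escaping gas = (n_Ne/√M_Ne) / Σ(n_i/√M_i)
= (2.56/√20.18) / (2.56/√20.18 + 1.90/√38.00) = 0.5699/(0.5699 + 0.3082) = 0.6490.

0.6490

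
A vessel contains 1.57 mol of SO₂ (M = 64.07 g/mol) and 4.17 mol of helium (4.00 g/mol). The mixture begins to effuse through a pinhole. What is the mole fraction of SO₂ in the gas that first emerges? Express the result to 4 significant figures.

Each component's effusion rate ∝ (its partial pressure)·(1/√M) ∝ n_i/√M_i.
Mole fraction of SO₂ in the effusate = (n_SO₂/√M_SO₂) / (n_SO₂/√M_SO₂ + n_He/√M_He)
= (1.57/√64.07) / (1.57/√64.07 + 4.17/√4.00) = 0.1961/(0.1961 + 2.085) = 0.08598.

0.08598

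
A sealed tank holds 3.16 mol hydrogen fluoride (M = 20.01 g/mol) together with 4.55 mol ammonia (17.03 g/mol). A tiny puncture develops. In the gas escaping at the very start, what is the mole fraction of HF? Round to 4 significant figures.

0.3905

The effusion rate of species i is ∝ p_i/√M_i ∝ n_i/√M_i.
x_HF(eff) = (n_HF/√M_HF) / (n_HF/√M_HF + n_NH₃/√M_NH₃)
= (3.16/√20.01) / (3.16/√20.01 + 4.55/√17.03) = 0.7064/(0.7064 + 1.103) = 0.3905.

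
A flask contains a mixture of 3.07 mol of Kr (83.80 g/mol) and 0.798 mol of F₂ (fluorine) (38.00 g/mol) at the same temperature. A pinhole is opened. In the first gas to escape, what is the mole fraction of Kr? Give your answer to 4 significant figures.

Rate_i ∝ x_i/√M_i (Graham's law weighted by mole fraction), so the effusate composition follows n_i/√M_i.
So x_Kr in the escaping gas = (n_Kr/√M_Kr) / Σ(n_i/√M_i)
= (3.07/√83.80) / (3.07/√83.80 + 0.798/√38.00) = 0.3354/(0.3354 + 0.1295) = 0.7215.

0.7215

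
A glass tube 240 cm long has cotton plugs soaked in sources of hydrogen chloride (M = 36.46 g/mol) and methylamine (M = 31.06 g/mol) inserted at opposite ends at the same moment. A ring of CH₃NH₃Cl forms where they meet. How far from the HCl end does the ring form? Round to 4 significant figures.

115.2 cm

In equal time, each gas travels a distance ∝ its rate ∝ 1/√M, so d_HCl/d_CH₃NH₂ = √(M_CH₃NH₂/M_HCl) = √(31.06/36.46) = 0.9230.
With d_HCl + d_CH₃NH₂ = 240 cm, d_CH₃NH₂ = 240/(1 + 0.9230) = 124.8 cm.
d_HCl = 240 − 124.8 = 115.2 cm.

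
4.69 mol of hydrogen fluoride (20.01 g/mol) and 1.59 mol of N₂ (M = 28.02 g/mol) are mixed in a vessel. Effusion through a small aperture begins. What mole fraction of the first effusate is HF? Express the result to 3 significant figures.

0.777

Rate_i ∝ x_i/√M_i (Graham's law weighted by mole fraction), so the effusate composition follows n_i/√M_i.
So x_HF in the escaping gas = (n_HF/√M_HF) / Σ(n_i/√M_i)
= (4.69/√20.01) / (4.69/√20.01 + 1.59/√28.02) = 1.048/(1.048 + 0.3004) = 0.777.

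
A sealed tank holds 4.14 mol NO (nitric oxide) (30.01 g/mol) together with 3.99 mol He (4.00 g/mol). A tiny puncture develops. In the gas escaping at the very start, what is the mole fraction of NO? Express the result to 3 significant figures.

0.275

The effusion rate of species i is ∝ p_i/√M_i ∝ n_i/√M_i.
Mole fraction of NO in the effusate = (n_NO/√M_NO) / (n_NO/√M_NO + n_He/√M_He)
= (4.14/√30.01) / (4.14/√30.01 + 3.99/√4.00) = 0.7557/(0.7557 + 1.995) = 0.275.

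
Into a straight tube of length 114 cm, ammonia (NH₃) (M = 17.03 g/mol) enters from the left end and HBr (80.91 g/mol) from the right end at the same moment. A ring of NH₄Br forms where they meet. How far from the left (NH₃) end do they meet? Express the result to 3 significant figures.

78.1 cm

Distances travelled in equal time are proportional to diffusion rates, so d_NH₃/d_HBr = √(M_HBr/M_NH₃) = √(80.91/17.03) = 2.180.
With d_NH₃ + d_HBr = 114 cm, d_HBr = 114/(1 + 2.180) = 35.85 cm.
d_NH₃ = 114 − 35.85 = 78.1 cm.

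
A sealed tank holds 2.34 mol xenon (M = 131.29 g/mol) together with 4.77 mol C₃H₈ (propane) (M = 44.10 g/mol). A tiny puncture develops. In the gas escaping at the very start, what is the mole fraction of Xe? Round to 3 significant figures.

0.221

Each component's effusion rate ∝ (its partial pressure)·(1/√M) ∝ n_i/√M_i.
So x_Xe in the escaping gas = (n_Xe/√M_Xe) / Σ(n_i/√M_i)
= (2.34/√131.29) / (2.34/√131.29 + 4.77/√44.10) = 0.2042/(0.2042 + 0.7183) = 0.221.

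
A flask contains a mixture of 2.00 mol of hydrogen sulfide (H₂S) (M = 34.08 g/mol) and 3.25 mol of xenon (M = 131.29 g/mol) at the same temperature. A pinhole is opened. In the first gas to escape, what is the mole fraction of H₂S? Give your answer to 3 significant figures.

Rate_i ∝ x_i/√M_i (Graham's law weighted by mole fraction), so the effusate composition follows n_i/√M_i.
x_H₂S(eff) = (n_H₂S/√M_H₂S) / (n_H₂S/√M_H₂S + n_Xe/√M_Xe)
= (2.00/√34.08) / (2.00/√34.08 + 3.25/√131.29) = 0.3426/(0.3426 + 0.2836) = 0.547.

0.547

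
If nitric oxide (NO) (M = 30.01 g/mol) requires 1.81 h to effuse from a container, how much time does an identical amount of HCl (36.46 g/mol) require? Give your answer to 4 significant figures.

Since effusion rate ∝ 1/√M, t_HCl/t_NO = √(M_HCl/M_NO) = √(36.46/30.01) = √1.215 = 1.102.
So the time for HCl is 1.81 × 1.102 = 1.995 h.

1.995 h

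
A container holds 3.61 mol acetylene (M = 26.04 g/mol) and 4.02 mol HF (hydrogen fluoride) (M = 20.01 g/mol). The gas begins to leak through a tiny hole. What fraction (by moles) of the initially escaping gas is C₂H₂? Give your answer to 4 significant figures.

Effusion rate of each component ∝ n_i/√M_i (partial pressure × 1/√M).
x_C₂H₂(eff) = (n_C₂H₂/√M_C₂H₂) / (n_C₂H₂/√M_C₂H₂ + n_HF/√M_HF)
= (3.61/√26.04) / (3.61/√26.04 + 4.02/√20.01) = 0.7074/(0.7074 + 0.8987) = 0.4405.

0.4405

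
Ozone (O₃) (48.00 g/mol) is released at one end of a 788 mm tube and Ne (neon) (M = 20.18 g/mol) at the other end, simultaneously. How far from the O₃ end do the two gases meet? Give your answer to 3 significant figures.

Graham's law gives d_O₃/d_Ne = rate_O₃/rate_Ne = √(M_Ne/M_O₃) = √(20.18/48.00) = 0.6484.
With d_O₃ + d_Ne = 788 mm, d_Ne = 788/(1 + 0.6484) = 478.0 mm.
d_O₃ = 788 − 478.0 = 310 mm.

310 mm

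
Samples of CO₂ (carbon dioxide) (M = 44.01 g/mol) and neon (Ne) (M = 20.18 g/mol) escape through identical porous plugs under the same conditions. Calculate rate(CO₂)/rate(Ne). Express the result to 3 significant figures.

Graham's law gives rate_CO₂/rate_Ne = √(M_Ne/M_CO₂) = √(20.18/44.01) = √0.4585 = 0.677.

0.677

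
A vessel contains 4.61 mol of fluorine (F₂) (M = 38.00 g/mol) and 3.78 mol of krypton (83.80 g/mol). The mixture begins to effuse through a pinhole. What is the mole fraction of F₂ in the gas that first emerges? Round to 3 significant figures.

Effusion rate of each component ∝ n_i/√M_i (partial pressure × 1/√M).
x_F₂(eff) = (n_F₂/√M_F₂) / (n_F₂/√M_F₂ + n_Kr/√M_Kr)
= (4.61/√38.00) / (4.61/√38.00 + 3.78/√83.80) = 0.7478/(0.7478 + 0.4129) = 0.644.

0.644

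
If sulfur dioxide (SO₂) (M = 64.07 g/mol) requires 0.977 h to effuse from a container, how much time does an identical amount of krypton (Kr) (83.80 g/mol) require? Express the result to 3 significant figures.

Since effusion rate ∝ 1/√M, t_Kr/t_SO₂ = √(M_Kr/M_SO₂) = √(83.80/64.07) = √1.308 = 1.144.
So the time for Kr is 0.977 × 1.144 = 1.12 h.

1.12 h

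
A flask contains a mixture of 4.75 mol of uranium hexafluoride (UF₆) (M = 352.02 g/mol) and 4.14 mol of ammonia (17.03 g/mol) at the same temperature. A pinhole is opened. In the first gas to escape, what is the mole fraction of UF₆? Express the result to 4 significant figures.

Rate_i ∝ x_i/√M_i (Graham's law weighted by mole fraction), so the effusate composition follows n_i/√M_i.
So x_UF₆ in the escaping gas = (n_UF₆/√M_UF₆) / Σ(n_i/√M_i)
= (4.75/√352.02) / (4.75/√352.02 + 4.14/√17.03) = 0.2532/(0.2532 + 1.003) = 0.2015.

0.2015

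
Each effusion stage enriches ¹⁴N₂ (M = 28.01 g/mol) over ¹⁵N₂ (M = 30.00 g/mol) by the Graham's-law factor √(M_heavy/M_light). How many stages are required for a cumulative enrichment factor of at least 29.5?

Single-stage factor α = √(30.00/28.01), so ln α = ½ ln(1.07105) = 0.03432.
Need α^N ≥ 29.5 ⇒ N ≥ ln(29.5) / ln α = 3.384 / 0.03432 = 98.62.
So at least 99 stages are needed.

99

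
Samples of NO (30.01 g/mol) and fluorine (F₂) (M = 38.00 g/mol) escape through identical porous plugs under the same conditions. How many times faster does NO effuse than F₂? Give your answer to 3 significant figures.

From Graham's law, rate_NO/rate_F₂ = √(M_F₂/M_NO) = √(38.00/30.01) = √1.266 = 1.13.

1.13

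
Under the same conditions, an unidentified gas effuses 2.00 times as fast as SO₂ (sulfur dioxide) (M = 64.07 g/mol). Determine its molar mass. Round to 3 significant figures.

From Graham's law, rate_X/rate_SO₂ = √(M_SO₂/M_X).
2.00 = √(64.07/M_X)
M_X = 64.07 / 2.00² = 64.07 / 4.000 = 16.0 g/mol

16.0 g/mol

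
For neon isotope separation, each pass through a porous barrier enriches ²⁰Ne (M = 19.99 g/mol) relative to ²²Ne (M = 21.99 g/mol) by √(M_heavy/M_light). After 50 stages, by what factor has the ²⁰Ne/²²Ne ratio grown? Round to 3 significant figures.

Each stage multiplies the ratio by α = √(21.99/19.99), so after 50 stages the overall factor is α^50 = (21.99/19.99)^(50/2).
= 1.10005^25 = 10.8.

10.8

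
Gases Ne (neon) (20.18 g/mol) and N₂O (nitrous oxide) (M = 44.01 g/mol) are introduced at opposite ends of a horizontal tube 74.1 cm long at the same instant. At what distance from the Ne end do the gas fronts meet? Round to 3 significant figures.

Distances travelled in equal time are proportional to diffusion rates, so d_Ne/d_N₂O = √(M_N₂O/M_Ne) = √(44.01/20.18) = 1.477.
With d_Ne + d_N₂O = 74.1 cm, d_N₂O = 74.1/(1 + 1.477) = 29.92 cm.
d_Ne = 74.1 − 29.92 = 44.2 cm.

44.2 cm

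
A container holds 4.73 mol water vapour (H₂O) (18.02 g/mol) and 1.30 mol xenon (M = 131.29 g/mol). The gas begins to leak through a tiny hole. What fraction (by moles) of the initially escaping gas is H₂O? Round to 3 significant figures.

0.908

Rate_i ∝ x_i/√M_i (Graham's law weighted by mole fraction), so the effusate composition follows n_i/√M_i.
So x_H₂O in the escaping gas = (n_H₂O/√M_H₂O) / Σ(n_i/√M_i)
= (4.73/√18.02) / (4.73/√18.02 + 1.30/√131.29) = 1.114/(1.114 + 0.1135) = 0.908.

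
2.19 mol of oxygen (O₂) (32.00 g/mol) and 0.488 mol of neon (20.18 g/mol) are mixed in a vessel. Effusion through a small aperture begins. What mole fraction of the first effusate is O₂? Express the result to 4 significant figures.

Rate_i ∝ x_i/√M_i (Graham's law weighted by mole fraction), so the effusate composition follows n_i/√M_i.
x_O₂(eff) = (n_O₂/√M_O₂) / (n_O₂/√M_O₂ + n_Ne/√M_Ne)
= (2.19/√32.00) / (2.19/√32.00 + 0.488/√20.18) = 0.3871/(0.3871 + 0.1086) = 0.7809.

0.7809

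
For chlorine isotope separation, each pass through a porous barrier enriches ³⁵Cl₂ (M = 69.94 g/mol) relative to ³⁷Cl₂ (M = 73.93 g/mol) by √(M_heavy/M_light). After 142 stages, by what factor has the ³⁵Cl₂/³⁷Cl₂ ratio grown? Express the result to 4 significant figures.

Each stage multiplies the ratio by α = √(73.93/69.94), so after 142 stages the overall factor is α^142 = (73.93/69.94)^(142/2).
= 1.05705^71 = 51.37.

51.37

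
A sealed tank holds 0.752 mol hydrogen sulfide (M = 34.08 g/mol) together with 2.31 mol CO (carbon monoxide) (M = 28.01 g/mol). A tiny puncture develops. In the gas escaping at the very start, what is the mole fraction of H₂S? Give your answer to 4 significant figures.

The effusion rate of species i is ∝ p_i/√M_i ∝ n_i/√M_i.
Mole fraction of H₂S in the effusate = (n_H₂S/√M_H₂S) / (n_H₂S/√M_H₂S + n_CO/√M_CO)
= (0.752/√34.08) / (0.752/√34.08 + 2.31/√28.01) = 0.1288/(0.1288 + 0.4365) = 0.2279.

0.2279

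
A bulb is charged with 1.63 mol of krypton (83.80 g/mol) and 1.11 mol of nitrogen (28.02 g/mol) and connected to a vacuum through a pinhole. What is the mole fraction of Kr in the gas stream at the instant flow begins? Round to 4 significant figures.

0.4592

Each component's effusion rate ∝ (its partial pressure)·(1/√M) ∝ n_i/√M_i.
So x_Kr in the escaping gas = (n_Kr/√M_Kr) / Σ(n_i/√M_i)
= (1.63/√83.80) / (1.63/√83.80 + 1.11/√28.02) = 0.1781/(0.1781 + 0.2097) = 0.4592.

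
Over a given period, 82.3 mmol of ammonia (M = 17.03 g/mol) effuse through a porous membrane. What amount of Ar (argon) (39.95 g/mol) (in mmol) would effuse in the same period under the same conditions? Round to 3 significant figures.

Since effusion rate ∝ 1/√M, rate_Ar/rate_NH₃ = √(M_NH₃/M_Ar) = √(17.03/39.95) = √0.4263 = 0.6529.
So the amount for Ar is 82.3 × 0.6529 = 53.7 mmol.

53.7 mmol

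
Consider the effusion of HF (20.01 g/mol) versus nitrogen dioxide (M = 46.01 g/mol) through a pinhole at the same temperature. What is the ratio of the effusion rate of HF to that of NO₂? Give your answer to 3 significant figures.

1.52

Using Graham's law: rate_HF/rate_NO₂ = √(M_NO₂/M_HF) = √(46.01/20.01) = √2.299 = 1.52.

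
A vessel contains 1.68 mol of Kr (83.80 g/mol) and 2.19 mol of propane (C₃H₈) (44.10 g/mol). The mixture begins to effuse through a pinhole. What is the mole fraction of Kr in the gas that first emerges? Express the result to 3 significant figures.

Each component's effusion rate ∝ (its partial pressure)·(1/√M) ∝ n_i/√M_i.
Mole fraction of Kr in the effusate = (n_Kr/√M_Kr) / (n_Kr/√M_Kr + n_C₃H₈/√M_C₃H₈)
= (1.68/√83.80) / (1.68/√83.80 + 2.19/√44.10) = 0.1835/(0.1835 + 0.3298) = 0.358.

0.358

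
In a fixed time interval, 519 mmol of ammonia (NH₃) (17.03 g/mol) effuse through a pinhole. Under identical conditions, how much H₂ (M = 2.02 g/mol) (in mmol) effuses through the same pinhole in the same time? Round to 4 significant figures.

1507 mmol

By Graham's law, rate_H₂/rate_NH₃ = √(M_NH₃/M_H₂) = √(17.03/2.02) = √8.431 = 2.904.
So the amount for H₂ is 519 × 2.904 = 1507 mmol.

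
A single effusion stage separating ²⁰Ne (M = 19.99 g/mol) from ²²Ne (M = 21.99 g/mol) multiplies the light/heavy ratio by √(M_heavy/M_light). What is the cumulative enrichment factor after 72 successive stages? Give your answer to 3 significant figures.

Each stage multiplies the ratio by α = √(21.99/19.99), so after 72 stages the overall factor is α^72 = (21.99/19.99)^(72/2).
= 1.10005^36 = 31.0.

31.0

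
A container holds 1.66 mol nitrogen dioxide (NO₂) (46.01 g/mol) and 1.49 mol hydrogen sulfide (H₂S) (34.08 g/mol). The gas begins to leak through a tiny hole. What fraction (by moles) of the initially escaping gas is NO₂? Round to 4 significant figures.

Effusion rate of each component ∝ n_i/√M_i (partial pressure × 1/√M).
So x_NO₂ in the escaping gas = (n_NO₂/√M_NO₂) / Σ(n_i/√M_i)
= (1.66/√46.01) / (1.66/√46.01 + 1.49/√34.08) = 0.2447/(0.2447 + 0.2552) = 0.4895.

0.4895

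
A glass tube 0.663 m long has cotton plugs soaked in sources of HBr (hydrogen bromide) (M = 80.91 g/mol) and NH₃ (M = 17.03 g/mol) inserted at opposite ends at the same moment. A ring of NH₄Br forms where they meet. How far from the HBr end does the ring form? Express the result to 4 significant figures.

0.2085 m

Graham's law gives d_HBr/d_NH₃ = rate_HBr/rate_NH₃ = √(M_NH₃/M_HBr) = √(17.03/80.91) = 0.4588.
With d_HBr + d_NH₃ = 0.663 m, d_NH₃ = 0.663/(1 + 0.4588) = 0.4545 m.
d_HBr = 0.663 − 0.4545 = 0.2085 m.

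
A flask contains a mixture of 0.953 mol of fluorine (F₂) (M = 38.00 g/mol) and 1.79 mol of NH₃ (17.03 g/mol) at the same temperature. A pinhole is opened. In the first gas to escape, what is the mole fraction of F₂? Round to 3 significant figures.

0.263

The effusion rate of species i is ∝ p_i/√M_i ∝ n_i/√M_i.
x_F₂(eff) = (n_F₂/√M_F₂) / (n_F₂/√M_F₂ + n_NH₃/√M_NH₃)
= (0.953/√38.00) / (0.953/√38.00 + 1.79/√17.03) = 0.1546/(0.1546 + 0.4338) = 0.263.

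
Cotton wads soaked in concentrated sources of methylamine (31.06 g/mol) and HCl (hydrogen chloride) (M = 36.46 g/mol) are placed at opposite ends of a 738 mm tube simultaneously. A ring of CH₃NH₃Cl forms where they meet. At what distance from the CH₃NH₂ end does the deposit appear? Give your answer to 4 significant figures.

383.8 mm

In equal time, each gas travels a distance ∝ its rate ∝ 1/√M, so d_CH₃NH₂/d_HCl = √(M_HCl/M_CH₃NH₂) = √(36.46/31.06) = 1.083.
With d_CH₃NH₂ + d_HCl = 738 mm, d_HCl = 738/(1 + 1.083) = 354.2 mm.
d_CH₃NH₂ = 738 − 354.2 = 383.8 mm.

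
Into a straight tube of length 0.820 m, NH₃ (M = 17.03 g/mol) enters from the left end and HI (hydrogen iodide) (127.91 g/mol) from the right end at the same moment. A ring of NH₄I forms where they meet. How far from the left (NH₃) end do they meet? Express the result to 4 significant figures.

The fronts meet when d_NH₃ + d_HI = L with d_NH₃/d_HI = √(M_HI/M_NH₃) (Graham's law). Here √(M_HI/M_NH₃) = √(127.91/17.03) = 2.741.
With d_NH₃ + d_HI = 0.820 m, d_HI = 0.820/(1 + 2.741) = 0.2192 m.
d_NH₃ = 0.820 − 0.2192 = 0.6008 m.

0.6008 m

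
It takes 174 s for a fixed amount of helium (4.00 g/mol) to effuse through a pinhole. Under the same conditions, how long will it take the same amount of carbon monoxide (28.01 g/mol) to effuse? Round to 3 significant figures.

Graham's law gives t_CO/t_He = √(M_CO/M_He) = √(28.01/4.00) = √7.003 = 2.646.
So the time for CO is 174 × 2.646 = 460 s.

460 s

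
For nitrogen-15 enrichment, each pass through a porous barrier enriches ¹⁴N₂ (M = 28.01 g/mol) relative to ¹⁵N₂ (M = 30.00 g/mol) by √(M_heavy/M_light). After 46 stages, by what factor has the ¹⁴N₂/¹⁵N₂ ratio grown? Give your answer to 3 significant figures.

The single-stage factor is √(M_heavy/M_light), so 46 stages give [√(30.00/28.01)]^46 = (30.00/28.01)^(46/2).
= 1.07105^23 = 4.85.

4.85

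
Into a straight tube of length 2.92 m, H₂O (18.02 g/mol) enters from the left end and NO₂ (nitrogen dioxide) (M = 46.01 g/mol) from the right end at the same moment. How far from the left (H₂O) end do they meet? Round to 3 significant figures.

1.80 m

Distances travelled in equal time are proportional to diffusion rates, so d_H₂O/d_NO₂ = √(M_NO₂/M_H₂O) = √(46.01/18.02) = 1.598.
With d_H₂O + d_NO₂ = 2.92 m, d_NO₂ = 2.92/(1 + 1.598) = 1.124 m.
d_H₂O = 2.92 − 1.124 = 1.80 m.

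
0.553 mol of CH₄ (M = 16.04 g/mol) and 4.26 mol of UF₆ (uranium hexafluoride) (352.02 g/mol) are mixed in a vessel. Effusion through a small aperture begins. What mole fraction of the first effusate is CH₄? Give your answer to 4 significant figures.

Effusion rate of each component ∝ n_i/√M_i (partial pressure × 1/√M).
So x_CH₄ in the escaping gas = (n_CH₄/√M_CH₄) / Σ(n_i/√M_i)
= (0.553/√16.04) / (0.553/√16.04 + 4.26/√352.02) = 0.1381/(0.1381 + 0.2271) = 0.3782.

0.3782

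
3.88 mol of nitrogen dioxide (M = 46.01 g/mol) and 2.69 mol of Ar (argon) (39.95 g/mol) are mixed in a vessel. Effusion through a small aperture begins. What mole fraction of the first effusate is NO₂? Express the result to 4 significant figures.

Each component's effusion rate ∝ (its partial pressure)·(1/√M) ∝ n_i/√M_i.
Mole fraction of NO₂ in the effusate = (n_NO₂/√M_NO₂) / (n_NO₂/√M_NO₂ + n_Ar/√M_Ar)
= (3.88/√46.01) / (3.88/√46.01 + 2.69/√39.95) = 0.5720/(0.5720 + 0.4256) = 0.5734.

0.5734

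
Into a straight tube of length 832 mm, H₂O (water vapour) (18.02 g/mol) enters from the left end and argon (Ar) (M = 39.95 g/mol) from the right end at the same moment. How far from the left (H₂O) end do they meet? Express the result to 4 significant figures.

497.7 mm

The fronts meet when d_H₂O + d_Ar = L with d_H₂O/d_Ar = √(M_Ar/M_H₂O) (Graham's law). Here √(M_Ar/M_H₂O) = √(39.95/18.02) = 1.489.
With d_H₂O + d_Ar = 832 mm, d_Ar = 832/(1 + 1.489) = 334.3 mm.
d_H₂O = 832 − 334.3 = 497.7 mm.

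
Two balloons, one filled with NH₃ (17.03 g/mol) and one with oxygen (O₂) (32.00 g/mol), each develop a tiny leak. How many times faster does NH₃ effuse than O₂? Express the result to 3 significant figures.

1.37

From Graham's law, rate_NH₃/rate_O₂ = √(M_O₂/M_NH₃) = √(32.00/17.03) = √1.879 = 1.37.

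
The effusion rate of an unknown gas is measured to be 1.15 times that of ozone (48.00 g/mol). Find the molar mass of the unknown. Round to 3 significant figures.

Since effusion rate ∝ 1/√M, rate_X/rate_O₃ = √(M_O₃/M_X).
1.15 = √(48.00/M_X)
M_X = 48.00 / 1.15² = 48.00 / 1.322 = 36.3 g/mol

36.3 g/mol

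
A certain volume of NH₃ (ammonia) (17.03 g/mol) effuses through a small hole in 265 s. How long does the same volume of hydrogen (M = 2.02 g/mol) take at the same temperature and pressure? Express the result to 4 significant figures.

Using Graham's law: t_H₂/t_NH₃ = √(M_H₂/M_NH₃) = √(2.02/17.03) = √0.1186 = 0.3444.
So the time for H₂ is 265 × 0.3444 = 91.27 s.

91.27 s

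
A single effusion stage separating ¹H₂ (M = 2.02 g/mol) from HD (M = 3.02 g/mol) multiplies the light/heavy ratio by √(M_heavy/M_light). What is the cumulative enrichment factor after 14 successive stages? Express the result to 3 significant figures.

16.7

After 14 stages the ratio has grown by (√(3.02/2.02))^14 = (3.02/2.02)^(14/2).
= 1.49505^7 = 16.7.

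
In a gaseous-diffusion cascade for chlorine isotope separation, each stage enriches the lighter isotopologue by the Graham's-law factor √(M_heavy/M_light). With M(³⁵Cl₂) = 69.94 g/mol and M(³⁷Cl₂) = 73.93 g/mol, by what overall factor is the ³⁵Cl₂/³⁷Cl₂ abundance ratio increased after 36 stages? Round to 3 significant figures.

2.71

Each stage multiplies the ratio by α = √(73.93/69.94), so after 36 stages the overall factor is α^36 = (73.93/69.94)^(36/2).
= 1.05705^18 = 2.71.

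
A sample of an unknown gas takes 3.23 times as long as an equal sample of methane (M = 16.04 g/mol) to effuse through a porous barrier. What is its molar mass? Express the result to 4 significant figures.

From Graham's law, t_X/t_CH₄ = √(M_X/M_CH₄).
3.23 = √(M_X/16.04)
M_X = 16.04 × 3.23² = 16.04 × 10.43 = 167.3 g/mol

167.3 g/mol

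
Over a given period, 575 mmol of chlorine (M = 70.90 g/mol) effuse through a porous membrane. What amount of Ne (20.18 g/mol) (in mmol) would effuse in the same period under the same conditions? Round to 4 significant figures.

1078 mmol

By Graham's law, rate_Ne/rate_Cl₂ = √(M_Cl₂/M_Ne) = √(70.90/20.18) = √3.513 = 1.874.
So the amount for Ne is 575 × 1.874 = 1078 mmol.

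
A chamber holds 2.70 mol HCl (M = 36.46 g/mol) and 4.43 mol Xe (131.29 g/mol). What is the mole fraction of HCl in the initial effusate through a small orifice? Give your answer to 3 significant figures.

0.536

Effusion rate of each component ∝ n_i/√M_i (partial pressure × 1/√M).
Mole fraction of HCl in the effusate = (n_HCl/√M_HCl) / (n_HCl/√M_HCl + n_Xe/√M_Xe)
= (2.70/√36.46) / (2.70/√36.46 + 4.43/√131.29) = 0.4472/(0.4472 + 0.3866) = 0.536.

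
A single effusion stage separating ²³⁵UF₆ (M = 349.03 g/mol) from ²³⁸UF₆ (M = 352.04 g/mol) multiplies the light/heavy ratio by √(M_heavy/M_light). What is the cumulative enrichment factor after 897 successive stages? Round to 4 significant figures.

47.05

After 897 stages the ratio has grown by (√(352.04/349.03))^897 = (352.04/349.03)^(897/2).
= 1.00862^(897/2) = 47.05.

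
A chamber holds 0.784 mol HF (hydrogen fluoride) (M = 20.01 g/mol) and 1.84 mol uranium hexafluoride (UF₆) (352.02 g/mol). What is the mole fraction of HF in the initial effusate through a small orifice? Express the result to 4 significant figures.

The effusion rate of species i is ∝ p_i/√M_i ∝ n_i/√M_i.
x_HF(eff) = (n_HF/√M_HF) / (n_HF/√M_HF + n_UF₆/√M_UF₆)
= (0.784/√20.01) / (0.784/√20.01 + 1.84/√352.02) = 0.1753/(0.1753 + 0.09807) = 0.6412.

0.6412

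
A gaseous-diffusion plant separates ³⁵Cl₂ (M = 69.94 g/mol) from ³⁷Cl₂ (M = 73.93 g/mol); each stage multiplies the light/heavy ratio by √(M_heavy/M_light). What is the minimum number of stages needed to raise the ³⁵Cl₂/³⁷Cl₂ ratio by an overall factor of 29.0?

Single-stage factor α = √(73.93/69.94), so ln α = ½ ln(1.05705) = 0.02774.
Need α^N ≥ 29.0 ⇒ N ≥ ln(29.0) / ln α = 3.367 / 0.02774 = 121.39.
So at least 122 stages are needed.

122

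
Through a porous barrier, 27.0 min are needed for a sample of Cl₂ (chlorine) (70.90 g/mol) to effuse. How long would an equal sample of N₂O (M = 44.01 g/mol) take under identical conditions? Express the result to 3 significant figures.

21.3 min

Graham's law gives t_N₂O/t_Cl₂ = √(M_N₂O/M_Cl₂) = √(44.01/70.90) = √0.6207 = 0.7879.
So the time for N₂O is 27.0 × 0.7879 = 21.3 min.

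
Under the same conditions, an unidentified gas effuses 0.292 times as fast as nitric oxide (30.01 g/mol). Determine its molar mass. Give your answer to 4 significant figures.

Using Graham's law: rate_X/rate_NO = √(M_NO/M_X).
0.292 = √(30.01/M_X)
M_X = 30.01 / 0.292² = 30.01 / 0.08526 = 352.0 g/mol

352.0 g/mol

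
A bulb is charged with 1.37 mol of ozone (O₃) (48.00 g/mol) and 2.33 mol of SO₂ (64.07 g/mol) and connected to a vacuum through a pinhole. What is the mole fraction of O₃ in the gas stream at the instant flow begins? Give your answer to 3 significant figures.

0.405

Effusion rate of each component ∝ n_i/√M_i (partial pressure × 1/√M).
So x_O₃ in the escaping gas = (n_O₃/√M_O₃) / Σ(n_i/√M_i)
= (1.37/√48.00) / (1.37/√48.00 + 2.33/√64.07) = 0.1977/(0.1977 + 0.2911) = 0.405.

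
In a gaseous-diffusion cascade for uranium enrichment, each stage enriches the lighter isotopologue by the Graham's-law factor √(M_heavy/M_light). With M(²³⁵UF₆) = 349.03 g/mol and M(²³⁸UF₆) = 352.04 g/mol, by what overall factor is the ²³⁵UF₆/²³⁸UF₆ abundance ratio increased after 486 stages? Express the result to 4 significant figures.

8.058

The single-stage factor is √(M_heavy/M_light), so 486 stages give [√(352.04/349.03)]^486 = (352.04/349.03)^(486/2).
= 1.00862^243 = 8.058.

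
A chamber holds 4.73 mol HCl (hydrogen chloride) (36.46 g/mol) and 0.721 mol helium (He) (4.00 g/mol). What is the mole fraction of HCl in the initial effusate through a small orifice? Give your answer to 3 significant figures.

Effusion rate of each component ∝ n_i/√M_i (partial pressure × 1/√M).
Mole fraction of HCl in the effusate = (n_HCl/√M_HCl) / (n_HCl/√M_HCl + n_He/√M_He)
= (4.73/√36.46) / (4.73/√36.46 + 0.721/√4.00) = 0.7833/(0.7833 + 0.3605) = 0.685.

0.685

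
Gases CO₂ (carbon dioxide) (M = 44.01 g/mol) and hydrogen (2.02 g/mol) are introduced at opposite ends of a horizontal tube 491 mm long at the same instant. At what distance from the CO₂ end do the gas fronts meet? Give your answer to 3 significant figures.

86.6 mm

In equal time, each gas travels a distance ∝ its rate ∝ 1/√M, so d_CO₂/d_H₂ = √(M_H₂/M_CO₂) = √(2.02/44.01) = 0.2142.
With d_CO₂ + d_H₂ = 491 mm, d_H₂ = 491/(1 + 0.2142) = 404.4 mm.
d_CO₂ = 491 − 404.4 = 86.6 mm.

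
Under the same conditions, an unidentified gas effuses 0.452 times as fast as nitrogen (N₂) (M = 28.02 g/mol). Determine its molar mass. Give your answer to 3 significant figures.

Using Graham's law: rate_X/rate_N₂ = √(M_N₂/M_X).
0.452 = √(28.02/M_X)
M_X = 28.02 / 0.452² = 28.02 / 0.2043 = 137 g/mol

137 g/mol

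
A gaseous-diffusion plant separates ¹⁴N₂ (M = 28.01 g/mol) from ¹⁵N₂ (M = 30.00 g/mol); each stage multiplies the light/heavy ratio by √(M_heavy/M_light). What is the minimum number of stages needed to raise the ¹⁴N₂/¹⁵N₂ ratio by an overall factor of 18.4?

Single-stage factor α = √(30.00/28.01), so ln α = ½ ln(1.07105) = 0.03432.
Need α^N ≥ 18.4 ⇒ N ≥ ln(18.4) / ln α = 2.912 / 0.03432 = 84.86.
So at least 85 stages are needed.

85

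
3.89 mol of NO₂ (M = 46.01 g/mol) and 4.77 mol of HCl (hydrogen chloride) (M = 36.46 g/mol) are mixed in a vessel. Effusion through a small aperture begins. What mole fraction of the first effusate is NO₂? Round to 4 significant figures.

Rate_i ∝ x_i/√M_i (Graham's law weighted by mole fraction), so the effusate composition follows n_i/√M_i.
So x_NO₂ in the escaping gas = (n_NO₂/√M_NO₂) / Σ(n_i/√M_i)
= (3.89/√46.01) / (3.89/√46.01 + 4.77/√36.46) = 0.5735/(0.5735 + 0.7900) = 0.4206.

0.4206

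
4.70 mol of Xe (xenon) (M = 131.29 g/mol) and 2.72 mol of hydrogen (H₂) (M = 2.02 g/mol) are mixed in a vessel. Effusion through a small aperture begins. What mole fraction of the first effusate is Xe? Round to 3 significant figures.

Effusion rate of each component ∝ n_i/√M_i (partial pressure × 1/√M).
So x_Xe in the escaping gas = (n_Xe/√M_Xe) / Σ(n_i/√M_i)
= (4.70/√131.29) / (4.70/√131.29 + 2.72/√2.02) = 0.4102/(0.4102 + 1.914) = 0.177.

0.177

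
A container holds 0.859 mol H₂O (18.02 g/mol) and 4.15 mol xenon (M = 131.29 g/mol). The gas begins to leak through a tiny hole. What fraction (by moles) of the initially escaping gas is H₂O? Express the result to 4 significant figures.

0.3584

Effusion rate of each component ∝ n_i/√M_i (partial pressure × 1/√M).
x_H₂O(eff) = (n_H₂O/√M_H₂O) / (n_H₂O/√M_H₂O + n_Xe/√M_Xe)
= (0.859/√18.02) / (0.859/√18.02 + 4.15/√131.29) = 0.2024/(0.2024 + 0.3622) = 0.3584.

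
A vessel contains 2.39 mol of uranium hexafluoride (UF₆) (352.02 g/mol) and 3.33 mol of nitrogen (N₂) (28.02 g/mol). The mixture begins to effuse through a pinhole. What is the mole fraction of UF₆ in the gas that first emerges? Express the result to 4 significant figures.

0.1684

Effusion rate of each component ∝ n_i/√M_i (partial pressure × 1/√M).
x_UF₆(eff) = (n_UF₆/√M_UF₆) / (n_UF₆/√M_UF₆ + n_N₂/√M_N₂)
= (2.39/√352.02) / (2.39/√352.02 + 3.33/√28.02) = 0.1274/(0.1274 + 0.6291) = 0.1684.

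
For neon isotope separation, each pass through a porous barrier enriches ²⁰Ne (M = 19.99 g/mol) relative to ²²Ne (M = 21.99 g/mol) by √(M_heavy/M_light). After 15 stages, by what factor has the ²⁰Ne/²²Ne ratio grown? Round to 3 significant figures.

2.04

Overall factor = α^15 with α = √(21.99/19.99), i.e. (21.99/19.99)^(15/2).
= 1.10005^(15/2) = 2.04.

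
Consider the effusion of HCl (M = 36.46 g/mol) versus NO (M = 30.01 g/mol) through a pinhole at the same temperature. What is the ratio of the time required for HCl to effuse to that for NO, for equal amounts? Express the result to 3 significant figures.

1.10

Graham's law gives t_HCl/t_NO = √(M_HCl/M_NO) = √(36.46/30.01) = √1.215 = 1.10.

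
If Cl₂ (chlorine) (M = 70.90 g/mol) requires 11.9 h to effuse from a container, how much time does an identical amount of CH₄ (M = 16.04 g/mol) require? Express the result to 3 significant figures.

Using Graham's law: t_CH₄/t_Cl₂ = √(M_CH₄/M_Cl₂) = √(16.04/70.90) = √0.2262 = 0.4756.
So the time for CH₄ is 11.9 × 0.4756 = 5.66 h.

5.66 h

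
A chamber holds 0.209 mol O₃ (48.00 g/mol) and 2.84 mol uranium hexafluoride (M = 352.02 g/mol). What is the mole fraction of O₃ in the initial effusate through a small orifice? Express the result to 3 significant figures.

0.166

Effusion rate of each component ∝ n_i/√M_i (partial pressure × 1/√M).
Mole fraction of O₃ in the effusate = (n_O₃/√M_O₃) / (n_O₃/√M_O₃ + n_UF₆/√M_UF₆)
= (0.209/√48.00) / (0.209/√48.00 + 2.84/√352.02) = 0.03017/(0.03017 + 0.1514) = 0.166.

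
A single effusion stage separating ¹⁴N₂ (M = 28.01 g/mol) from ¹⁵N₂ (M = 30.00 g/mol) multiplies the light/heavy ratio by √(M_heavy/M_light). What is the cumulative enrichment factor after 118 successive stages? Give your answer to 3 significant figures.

Overall factor = α^118 with α = √(30.00/28.01), i.e. (30.00/28.01)^(118/2).
= 1.07105^59 = 57.4.

57.4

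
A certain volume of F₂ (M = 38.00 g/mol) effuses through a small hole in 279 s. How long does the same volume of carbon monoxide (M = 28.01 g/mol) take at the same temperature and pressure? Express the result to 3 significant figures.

240 s

From Graham's law, t_CO/t_F₂ = √(M_CO/M_F₂) = √(28.01/38.00) = √0.7371 = 0.8585.
So the time for CO is 279 × 0.8585 = 240 s.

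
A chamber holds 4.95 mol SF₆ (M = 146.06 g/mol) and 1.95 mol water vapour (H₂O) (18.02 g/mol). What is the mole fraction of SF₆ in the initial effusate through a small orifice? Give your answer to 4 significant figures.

0.4714

The effusion rate of species i is ∝ p_i/√M_i ∝ n_i/√M_i.
So x_SF₆ in the escaping gas = (n_SF₆/√M_SF₆) / Σ(n_i/√M_i)
= (4.95/√146.06) / (4.95/√146.06 + 1.95/√18.02) = 0.4096/(0.4096 + 0.4594) = 0.4714.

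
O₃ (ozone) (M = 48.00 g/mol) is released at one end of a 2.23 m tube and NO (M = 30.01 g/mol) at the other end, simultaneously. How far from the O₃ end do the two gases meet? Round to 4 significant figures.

0.9847 m

Graham's law gives d_O₃/d_NO = rate_O₃/rate_NO = √(M_NO/M_O₃) = √(30.01/48.00) = 0.7907.
With d_O₃ + d_NO = 2.23 m, d_NO = 2.23/(1 + 0.7907) = 1.245 m.
d_O₃ = 2.23 − 1.245 = 0.9847 m.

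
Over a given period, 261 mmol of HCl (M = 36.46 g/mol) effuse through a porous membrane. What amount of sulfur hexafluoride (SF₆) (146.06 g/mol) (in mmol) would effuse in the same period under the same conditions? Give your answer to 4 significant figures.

Graham's law gives rate_SF₆/rate_HCl = √(M_HCl/M_SF₆) = √(36.46/146.06) = √0.2496 = 0.4996.
So the amount for SF₆ is 261 × 0.4996 = 130.4 mmol.

130.4 mmol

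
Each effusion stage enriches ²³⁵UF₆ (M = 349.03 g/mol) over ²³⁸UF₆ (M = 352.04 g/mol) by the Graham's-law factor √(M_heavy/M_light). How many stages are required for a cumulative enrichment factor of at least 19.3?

690

Per stage α = (352.04/349.03)^(1/2) = 1.00862^0.5, giving ln α = 0.004293.
Need α^N ≥ 19.3 ⇒ N ≥ ln(19.3) / ln α = 2.960 / 0.004293 = 689.44.
Rounding up, N = 690 stages.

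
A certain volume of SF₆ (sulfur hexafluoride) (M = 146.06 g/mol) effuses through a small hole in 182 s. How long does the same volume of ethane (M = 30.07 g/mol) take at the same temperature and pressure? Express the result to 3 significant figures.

Using Graham's law: t_C₂H₆/t_SF₆ = √(M_C₂H₆/M_SF₆) = √(30.07/146.06) = √0.2059 = 0.4537.
So the time for C₂H₆ is 182 × 0.4537 = 82.6 s.

82.6 s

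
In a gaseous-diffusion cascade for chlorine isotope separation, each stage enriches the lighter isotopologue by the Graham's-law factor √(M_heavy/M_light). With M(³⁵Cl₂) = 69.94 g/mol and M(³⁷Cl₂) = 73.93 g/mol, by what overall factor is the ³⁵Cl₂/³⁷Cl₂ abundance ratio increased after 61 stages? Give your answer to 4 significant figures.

Each stage multiplies the ratio by α = √(73.93/69.94), so after 61 stages the overall factor is α^61 = (73.93/69.94)^(61/2).
= 1.05705^(61/2) = 5.431.

5.431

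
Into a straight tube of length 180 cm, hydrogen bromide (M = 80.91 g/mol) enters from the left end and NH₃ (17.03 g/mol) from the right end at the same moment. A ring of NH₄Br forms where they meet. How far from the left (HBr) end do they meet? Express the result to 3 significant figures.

In equal time, each gas travels a distance ∝ its rate ∝ 1/√M, so d_HBr/d_NH₃ = √(M_NH₃/M_HBr) = √(17.03/80.91) = 0.4588.
With d_HBr + d_NH₃ = 180 cm, d_NH₃ = 180/(1 + 0.4588) = 123.4 cm.
d_HBr = 180 − 123.4 = 56.6 cm.

56.6 cm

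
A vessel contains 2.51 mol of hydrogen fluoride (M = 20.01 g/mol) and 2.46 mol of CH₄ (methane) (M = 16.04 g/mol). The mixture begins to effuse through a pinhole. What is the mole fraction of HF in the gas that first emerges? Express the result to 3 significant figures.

0.477

Rate_i ∝ x_i/√M_i (Graham's law weighted by mole fraction), so the effusate composition follows n_i/√M_i.
Mole fraction of HF in the effusate = (n_HF/√M_HF) / (n_HF/√M_HF + n_CH₄/√M_CH₄)
= (2.51/√20.01) / (2.51/√20.01 + 2.46/√16.04) = 0.5611/(0.5611 + 0.6142) = 0.477.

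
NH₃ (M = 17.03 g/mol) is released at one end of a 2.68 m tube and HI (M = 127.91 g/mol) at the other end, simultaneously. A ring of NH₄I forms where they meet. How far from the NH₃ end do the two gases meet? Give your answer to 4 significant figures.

1.964 m

Graham's law gives d_NH₃/d_HI = rate_NH₃/rate_HI = √(M_HI/M_NH₃) = √(127.91/17.03) = 2.741.
With d_NH₃ + d_HI = 2.68 m, d_HI = 2.68/(1 + 2.741) = 0.7165 m.
d_NH₃ = 2.68 − 0.7165 = 1.964 m.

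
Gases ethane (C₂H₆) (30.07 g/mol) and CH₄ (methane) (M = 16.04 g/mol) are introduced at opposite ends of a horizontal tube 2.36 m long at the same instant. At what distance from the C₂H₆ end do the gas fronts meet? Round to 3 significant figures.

0.996 m

The fronts meet when d_C₂H₆ + d_CH₄ = L with d_C₂H₆/d_CH₄ = √(M_CH₄/M_C₂H₆) (Graham's law). Here √(M_CH₄/M_C₂H₆) = √(16.04/30.07) = 0.7304.
With d_C₂H₆ + d_CH₄ = 2.36 m, d_CH₄ = 2.36/(1 + 0.7304) = 1.364 m.
d_C₂H₆ = 2.36 − 1.364 = 0.996 m.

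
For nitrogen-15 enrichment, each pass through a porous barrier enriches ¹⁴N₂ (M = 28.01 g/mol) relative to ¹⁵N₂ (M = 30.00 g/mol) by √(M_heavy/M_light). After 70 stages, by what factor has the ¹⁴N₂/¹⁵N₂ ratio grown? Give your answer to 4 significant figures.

Each stage multiplies the ratio by α = √(30.00/28.01), so after 70 stages the overall factor is α^70 = (30.00/28.01)^(70/2).
= 1.07105^35 = 11.05.

11.05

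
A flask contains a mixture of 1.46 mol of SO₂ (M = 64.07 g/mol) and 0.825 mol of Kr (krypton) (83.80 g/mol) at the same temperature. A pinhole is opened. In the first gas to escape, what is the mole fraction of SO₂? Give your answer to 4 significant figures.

0.6693

Each component's effusion rate ∝ (its partial pressure)·(1/√M) ∝ n_i/√M_i.
x_SO₂(eff) = (n_SO₂/√M_SO₂) / (n_SO₂/√M_SO₂ + n_Kr/√M_Kr)
= (1.46/√64.07) / (1.46/√64.07 + 0.825/√83.80) = 0.1824/(0.1824 + 0.09012) = 0.6693.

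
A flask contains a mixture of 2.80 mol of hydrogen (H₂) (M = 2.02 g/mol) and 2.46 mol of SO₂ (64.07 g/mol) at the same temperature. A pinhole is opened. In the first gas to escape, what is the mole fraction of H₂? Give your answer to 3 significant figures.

0.865

Effusion rate of each component ∝ n_i/√M_i (partial pressure × 1/√M).
x_H₂(eff) = (n_H₂/√M_H₂) / (n_H₂/√M_H₂ + n_SO₂/√M_SO₂)
= (2.80/√2.02) / (2.80/√2.02 + 2.46/√64.07) = 1.970/(1.970 + 0.3073) = 0.865.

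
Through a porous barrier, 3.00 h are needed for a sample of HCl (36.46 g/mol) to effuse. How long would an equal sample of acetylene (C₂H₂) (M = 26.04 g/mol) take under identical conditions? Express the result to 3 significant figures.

Graham's law gives t_C₂H₂/t_HCl = √(M_C₂H₂/M_HCl) = √(26.04/36.46) = √0.7142 = 0.8451.
So the time for C₂H₂ is 3.00 × 0.8451 = 2.54 h.

2.54 h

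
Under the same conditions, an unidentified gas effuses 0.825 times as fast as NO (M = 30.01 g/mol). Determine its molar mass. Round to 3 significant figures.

From Graham's law, rate_X/rate_NO = √(M_NO/M_X).
0.825 = √(30.01/M_X)
M_X = 30.01 / 0.825² = 30.01 / 0.6806 = 44.1 g/mol

44.1 g/mol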